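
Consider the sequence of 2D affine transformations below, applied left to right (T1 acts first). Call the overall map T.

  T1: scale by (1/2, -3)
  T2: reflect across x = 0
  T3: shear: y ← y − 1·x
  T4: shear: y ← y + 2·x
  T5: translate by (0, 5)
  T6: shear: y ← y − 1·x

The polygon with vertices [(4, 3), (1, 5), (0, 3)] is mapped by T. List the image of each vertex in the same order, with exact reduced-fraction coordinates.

image vertices: (-2, -4), (-1/2, -10), (0, -4)

T1 scale by (1/2, -3): (4, 3) → (2, -9); (1, 5) → (1/2, -15); (0, 3) → (0, -9)
T2 reflect across x = 0: (2, -9) → (-2, -9); (1/2, -15) → (-1/2, -15); (0, -9) → (0, -9)
T3 shear: y ← y − 1·x: (-2, -9) → (-2, -7); (-1/2, -15) → (-1/2, -29/2); (0, -9) → (0, -9)
T4 shear: y ← y + 2·x: (-2, -7) → (-2, -11); (-1/2, -29/2) → (-1/2, -31/2); (0, -9) → (0, -9)
T5 translate by (0, 5): (-2, -11) → (-2, -6); (-1/2, -31/2) → (-1/2, -21/2); (0, -9) → (0, -4)
T6 shear: y ← y − 1·x: (-2, -6) → (-2, -4); (-1/2, -21/2) → (-1/2, -10); (0, -4) → (0, -4)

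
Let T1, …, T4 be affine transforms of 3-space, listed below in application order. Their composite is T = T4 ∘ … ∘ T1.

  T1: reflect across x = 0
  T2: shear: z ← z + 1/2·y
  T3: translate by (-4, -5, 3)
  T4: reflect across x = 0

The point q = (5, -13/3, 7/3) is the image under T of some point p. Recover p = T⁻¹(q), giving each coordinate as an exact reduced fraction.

p = (1, 2/3, -1)

T1 = [-1 0 0 0; 0 1 0 0; 0 0 1 0; 0 0 0 1]
T2·T1 = [-1 0 0 0; 0 1 0 0; 0 1/2 1 0; 0 0 0 1]
T3·…·T1 = [-1 0 0 -4; 0 1 0 -5; 0 1/2 1 3; 0 0 0 1]
T4·…·T1 = [1 0 0 4; 0 1 0 -5; 0 1/2 1 3; 0 0 0 1]
det M = 1; M⁻¹ = [1 0 0 -4; 0 1 0 5; 0 -1/2 1 -11/2; 0 0 0 1]
M⁻¹ · (5, -13/3, 7/3)ᵀ = (1, 2/3, -1)ᵀ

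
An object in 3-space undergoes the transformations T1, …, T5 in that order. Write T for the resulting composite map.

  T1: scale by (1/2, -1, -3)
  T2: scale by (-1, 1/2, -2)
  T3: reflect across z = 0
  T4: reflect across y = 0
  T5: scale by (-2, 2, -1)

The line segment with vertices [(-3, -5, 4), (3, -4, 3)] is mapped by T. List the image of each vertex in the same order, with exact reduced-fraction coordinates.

image vertices: (-3, -5, 24), (3, -4, 18)

T1 scale by (1/2, -1, -3): (-3, -5, 4) → (-3/2, 5, -12); (3, -4, 3) → (3/2, 4, -9)
T2 scale by (-1, 1/2, -2): (-3/2, 5, -12) → (3/2, 5/2, 24); (3/2, 4, -9) → (-3/2, 2, 18)
T3 reflect across z = 0: (3/2, 5/2, 24) → (3/2, 5/2, -24); (-3/2, 2, 18) → (-3/2, 2, -18)
T4 reflect across y = 0: (3/2, 5/2, -24) → (3/2, -5/2, -24); (-3/2, 2, -18) → (-3/2, -2, -18)
T5 scale by (-2, 2, -1): (3/2, -5/2, -24) → (-3, -5, 24); (-3/2, -2, -18) → (3, -4, 18)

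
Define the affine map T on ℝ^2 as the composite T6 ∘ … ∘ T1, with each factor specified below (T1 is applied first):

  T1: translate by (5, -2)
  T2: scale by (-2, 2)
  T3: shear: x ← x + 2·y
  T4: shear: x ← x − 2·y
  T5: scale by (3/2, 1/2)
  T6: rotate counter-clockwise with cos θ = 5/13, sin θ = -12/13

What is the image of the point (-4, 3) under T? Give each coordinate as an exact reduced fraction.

T1 translate by (5, -2): (-4, 3) → (1, 1)
T2 scale by (-2, 2): (1, 1) → (-2, 2)
T3 shear: x ← x + 2·y: (-2, 2) → (2, 2)
T4 shear: x ← x − 2·y: (2, 2) → (-2, 2)
T5 scale by (3/2, 1/2): (-2, 2) → (-3, 1)
T6 rotate counter-clockwise with cos θ = 5/13, sin θ = -12/13: (-3, 1) → (-3/13, 41/13)

T(p) = (-3/13, 41/13)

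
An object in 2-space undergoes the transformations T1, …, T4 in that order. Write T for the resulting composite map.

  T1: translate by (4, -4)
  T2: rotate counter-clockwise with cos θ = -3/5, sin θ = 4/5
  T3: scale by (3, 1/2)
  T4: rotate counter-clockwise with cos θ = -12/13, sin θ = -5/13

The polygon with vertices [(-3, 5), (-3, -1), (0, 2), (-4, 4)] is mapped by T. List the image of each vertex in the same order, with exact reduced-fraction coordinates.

T1 translate by (4, -4): (-3, 5) → (1, 1); (-3, -1) → (1, -5); (0, 2) → (4, -2); (-4, 4) → (0, 0)
T2 rotate counter-clockwise with cos θ = -3/5, sin θ = 4/5: (1, 1) → (-7/5, 1/5); (1, -5) → (17/5, 19/5); (4, -2) → (-4/5, 22/5); (0, 0) → (0, 0)
T3 scale by (3, 1/2): (-7/5, 1/5) → (-21/5, 1/10); (17/5, 19/5) → (51/5, 19/10); (-4/5, 22/5) → (-12/5, 11/5); (0, 0) → (0, 0)
T4 rotate counter-clockwise with cos θ = -12/13, sin θ = -5/13: (-21/5, 1/10) → (509/130, 99/65); (51/5, 19/10) → (-1129/130, -369/65); (-12/5, 11/5) → (199/65, -72/65); (0, 0) → (0, 0)

image vertices: (509/130, 99/65), (-1129/130, -369/65), (199/65, -72/65), (0, 0)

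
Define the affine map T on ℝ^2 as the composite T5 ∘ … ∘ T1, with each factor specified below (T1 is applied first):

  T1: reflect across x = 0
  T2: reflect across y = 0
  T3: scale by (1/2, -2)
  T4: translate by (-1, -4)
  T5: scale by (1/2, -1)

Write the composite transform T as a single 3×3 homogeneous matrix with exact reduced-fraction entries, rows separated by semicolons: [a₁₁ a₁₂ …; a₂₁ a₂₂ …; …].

T = [-1/4 0 -1/2; 0 -2 4; 0 0 1]

T1 = [-1 0 0; 0 1 0; 0 0 1]
T2·T1 = [-1 0 0; 0 -1 0; 0 0 1]
T3·…·T1 = [-1/2 0 0; 0 2 0; 0 0 1]
T4·…·T1 = [-1/2 0 -1; 0 2 -4; 0 0 1]
T5·…·T1 = [-1/4 0 -1/2; 0 -2 4; 0 0 1]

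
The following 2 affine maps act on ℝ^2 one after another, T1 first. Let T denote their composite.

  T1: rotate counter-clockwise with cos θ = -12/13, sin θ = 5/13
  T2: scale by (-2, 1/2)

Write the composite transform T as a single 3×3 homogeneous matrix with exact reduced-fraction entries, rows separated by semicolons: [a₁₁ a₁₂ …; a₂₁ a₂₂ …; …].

T1 = [-12/13 -5/13 0; 5/13 -12/13 0; 0 0 1]
T2·T1 = [24/13 10/13 0; 5/26 -6/13 0; 0 0 1]

T = [24/13 10/13 0; 5/26 -6/13 0; 0 0 1]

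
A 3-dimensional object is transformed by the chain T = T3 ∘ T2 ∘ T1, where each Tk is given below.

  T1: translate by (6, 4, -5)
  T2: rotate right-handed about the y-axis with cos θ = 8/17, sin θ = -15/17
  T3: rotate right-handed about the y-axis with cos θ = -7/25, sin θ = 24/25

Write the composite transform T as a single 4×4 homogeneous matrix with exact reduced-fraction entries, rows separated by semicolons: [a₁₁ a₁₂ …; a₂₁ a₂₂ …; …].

T = [304/425 0 297/425 339/425; 0 1 0 4; -297/425 0 304/425 -3302/425; 0 0 0 1]

T1 = [1 0 0 6; 0 1 0 4; 0 0 1 -5; 0 0 0 1]
T2·T1 = [8/17 0 -15/17 123/17; 0 1 0 4; 15/17 0 8/17 50/17; 0 0 0 1]
T3·…·T1 = [304/425 0 297/425 339/425; 0 1 0 4; -297/425 0 304/425 -3302/425; 0 0 0 1]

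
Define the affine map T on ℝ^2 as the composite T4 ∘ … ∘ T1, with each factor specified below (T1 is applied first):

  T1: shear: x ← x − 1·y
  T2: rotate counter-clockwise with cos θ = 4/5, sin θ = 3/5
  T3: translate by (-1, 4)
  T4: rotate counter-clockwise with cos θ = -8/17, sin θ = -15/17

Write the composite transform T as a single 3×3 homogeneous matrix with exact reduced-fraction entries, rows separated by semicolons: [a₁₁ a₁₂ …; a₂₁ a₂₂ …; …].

T1 = [1 -1 0; 0 1 0; 0 0 1]
T2·T1 = [4/5 -7/5 0; 3/5 1/5 0; 0 0 1]
T3·…·T1 = [4/5 -7/5 -1; 3/5 1/5 4; 0 0 1]
T4·…·T1 = [13/85 71/85 4; -84/85 97/85 -1; 0 0 1]

T = [13/85 71/85 4; -84/85 97/85 -1; 0 0 1]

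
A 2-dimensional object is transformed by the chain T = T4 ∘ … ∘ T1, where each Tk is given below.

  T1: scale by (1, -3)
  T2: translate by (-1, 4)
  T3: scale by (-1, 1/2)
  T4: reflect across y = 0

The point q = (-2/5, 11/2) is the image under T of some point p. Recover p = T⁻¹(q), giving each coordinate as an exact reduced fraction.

T1 = [1 0 0; 0 -3 0; 0 0 1]
T2·T1 = [1 0 -1; 0 -3 4; 0 0 1]
T3·…·T1 = [-1 0 1; 0 -3/2 2; 0 0 1]
T4·…·T1 = [-1 0 1; 0 3/2 -2; 0 0 1]
det M = -3/2; M⁻¹ = [-1 0 1; 0 2/3 4/3; 0 0 1]
M⁻¹ · (-2/5, 11/2)ᵀ = (7/5, 5)ᵀ

p = (7/5, 5)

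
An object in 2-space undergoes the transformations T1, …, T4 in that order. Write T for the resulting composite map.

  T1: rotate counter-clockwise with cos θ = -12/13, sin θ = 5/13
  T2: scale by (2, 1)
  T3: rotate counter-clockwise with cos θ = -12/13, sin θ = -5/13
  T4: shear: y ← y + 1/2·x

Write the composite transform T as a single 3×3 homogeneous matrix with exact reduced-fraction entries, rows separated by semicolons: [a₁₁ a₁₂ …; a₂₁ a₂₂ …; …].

T = [313/169 60/169 0; 433/338 224/169 0; 0 0 1]

T1 = [-12/13 -5/13 0; 5/13 -12/13 0; 0 0 1]
T2·T1 = [-24/13 -10/13 0; 5/13 -12/13 0; 0 0 1]
T3·…·T1 = [313/169 60/169 0; 60/169 194/169 0; 0 0 1]
T4·…·T1 = [313/169 60/169 0; 433/338 224/169 0; 0 0 1]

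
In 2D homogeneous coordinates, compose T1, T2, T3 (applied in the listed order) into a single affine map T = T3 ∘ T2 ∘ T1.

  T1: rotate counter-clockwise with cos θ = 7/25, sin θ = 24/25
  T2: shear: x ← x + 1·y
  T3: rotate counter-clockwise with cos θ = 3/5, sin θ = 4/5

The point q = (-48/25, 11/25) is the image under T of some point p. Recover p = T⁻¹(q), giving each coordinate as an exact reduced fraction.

T1 = [7/25 -24/25 0; 24/25 7/25 0; 0 0 1]
T2·T1 = [31/25 -17/25 0; 24/25 7/25 0; 0 0 1]
T3·…·T1 = [-3/125 -79/125 0; 196/125 -47/125 0; 0 0 1]
det M = 1; M⁻¹ = [-47/125 79/125 0; -196/125 -3/125 0; 0 0 1]
M⁻¹ · (-48/25, 11/25)ᵀ = (1, 3)ᵀ

p = (1, 3)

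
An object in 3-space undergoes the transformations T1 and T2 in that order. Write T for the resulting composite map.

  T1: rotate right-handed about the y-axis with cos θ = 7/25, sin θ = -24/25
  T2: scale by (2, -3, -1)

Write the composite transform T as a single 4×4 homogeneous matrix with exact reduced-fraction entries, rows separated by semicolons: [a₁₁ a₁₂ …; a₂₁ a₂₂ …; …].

T1 = [7/25 0 -24/25 0; 0 1 0 0; 24/25 0 7/25 0; 0 0 0 1]
T2·T1 = [14/25 0 -48/25 0; 0 -3 0 0; -24/25 0 -7/25 0; 0 0 0 1]

T = [14/25 0 -48/25 0; 0 -3 0 0; -24/25 0 -7/25 0; 0 0 0 1]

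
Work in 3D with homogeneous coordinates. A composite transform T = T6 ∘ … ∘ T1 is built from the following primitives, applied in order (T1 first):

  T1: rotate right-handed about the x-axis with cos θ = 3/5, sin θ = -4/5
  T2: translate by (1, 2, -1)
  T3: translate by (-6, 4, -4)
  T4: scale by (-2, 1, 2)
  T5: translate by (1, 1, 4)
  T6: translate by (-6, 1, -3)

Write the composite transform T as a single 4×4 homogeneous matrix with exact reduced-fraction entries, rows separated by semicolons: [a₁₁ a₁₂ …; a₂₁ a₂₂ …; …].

T1 = [1 0 0 0; 0 3/5 4/5 0; 0 -4/5 3/5 0; 0 0 0 1]
T2·T1 = [1 0 0 1; 0 3/5 4/5 2; 0 -4/5 3/5 -1; 0 0 0 1]
T3·…·T1 = [1 0 0 -5; 0 3/5 4/5 6; 0 -4/5 3/5 -5; 0 0 0 1]
T4·…·T1 = [-2 0 0 10; 0 3/5 4/5 6; 0 -8/5 6/5 -10; 0 0 0 1]
T5·…·T1 = [-2 0 0 11; 0 3/5 4/5 7; 0 -8/5 6/5 -6; 0 0 0 1]
T6·…·T1 = [-2 0 0 5; 0 3/5 4/5 8; 0 -8/5 6/5 -9; 0 0 0 1]

T = [-2 0 0 5; 0 3/5 4/5 8; 0 -8/5 6/5 -9; 0 0 0 1]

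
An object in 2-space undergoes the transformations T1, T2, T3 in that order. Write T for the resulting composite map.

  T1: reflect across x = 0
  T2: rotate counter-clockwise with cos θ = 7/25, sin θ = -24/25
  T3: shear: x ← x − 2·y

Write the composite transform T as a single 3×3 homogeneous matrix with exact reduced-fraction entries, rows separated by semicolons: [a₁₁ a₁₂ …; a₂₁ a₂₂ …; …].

T1 = [-1 0 0; 0 1 0; 0 0 1]
T2·T1 = [-7/25 24/25 0; 24/25 7/25 0; 0 0 1]
T3·…·T1 = [-11/5 2/5 0; 24/25 7/25 0; 0 0 1]

T = [-11/5 2/5 0; 24/25 7/25 0; 0 0 1]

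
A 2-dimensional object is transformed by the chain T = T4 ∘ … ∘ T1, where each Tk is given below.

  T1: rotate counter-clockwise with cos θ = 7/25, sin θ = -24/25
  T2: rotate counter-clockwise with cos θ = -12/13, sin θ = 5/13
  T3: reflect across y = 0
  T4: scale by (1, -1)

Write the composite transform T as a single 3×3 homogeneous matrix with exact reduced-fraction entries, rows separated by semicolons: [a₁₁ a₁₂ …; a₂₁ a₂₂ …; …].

T1 = [7/25 24/25 0; -24/25 7/25 0; 0 0 1]
T2·T1 = [36/325 -323/325 0; 323/325 36/325 0; 0 0 1]
T3·…·T1 = [36/325 -323/325 0; -323/325 -36/325 0; 0 0 1]
T4·…·T1 = [36/325 -323/325 0; 323/325 36/325 0; 0 0 1]

T = [36/325 -323/325 0; 323/325 36/325 0; 0 0 1]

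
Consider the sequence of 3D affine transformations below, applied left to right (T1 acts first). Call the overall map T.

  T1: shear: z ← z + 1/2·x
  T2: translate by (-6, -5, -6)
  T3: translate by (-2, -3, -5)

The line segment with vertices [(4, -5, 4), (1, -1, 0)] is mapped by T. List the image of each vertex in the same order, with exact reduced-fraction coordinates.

T1 shear: z ← z + 1/2·x: (4, -5, 4) → (4, -5, 6); (1, -1, 0) → (1, -1, 1/2)
T2 translate by (-6, -5, -6): (4, -5, 6) → (-2, -10, 0); (1, -1, 1/2) → (-5, -6, -11/2)
T3 translate by (-2, -3, -5): (-2, -10, 0) → (-4, -13, -5); (-5, -6, -11/2) → (-7, -9, -21/2)

image vertices: (-4, -13, -5), (-7, -9, -21/2)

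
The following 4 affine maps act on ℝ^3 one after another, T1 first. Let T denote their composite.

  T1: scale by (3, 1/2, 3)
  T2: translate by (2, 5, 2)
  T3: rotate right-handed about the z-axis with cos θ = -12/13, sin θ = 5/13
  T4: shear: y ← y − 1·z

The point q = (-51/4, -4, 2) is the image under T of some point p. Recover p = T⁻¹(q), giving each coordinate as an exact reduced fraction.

p = (3, 7/2, 0)

T1 = [3 0 0 0; 0 1/2 0 0; 0 0 3 0; 0 0 0 1]
T2·T1 = [3 0 0 2; 0 1/2 0 5; 0 0 3 2; 0 0 0 1]
T3·…·T1 = [-36/13 -5/26 0 -49/13; 15/13 -6/13 0 -50/13; 0 0 3 2; 0 0 0 1]
T4·…·T1 = [-36/13 -5/26 0 -49/13; 15/13 -6/13 -3 -76/13; 0 0 3 2; 0 0 0 1]
det M = 9/2; M⁻¹ = [-4/13 5/39 5/39 -2/3; -10/13 -24/13 -24/13 -10; 0 0 1/3 -2/3; 0 0 0 1]
M⁻¹ · (-51/4, -4, 2)ᵀ = (3, 7/2, 0)ᵀ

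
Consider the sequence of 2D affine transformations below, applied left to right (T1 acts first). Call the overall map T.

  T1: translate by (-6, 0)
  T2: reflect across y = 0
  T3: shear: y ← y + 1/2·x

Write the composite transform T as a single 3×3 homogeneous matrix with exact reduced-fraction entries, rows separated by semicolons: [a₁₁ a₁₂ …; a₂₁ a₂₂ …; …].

T = [1 0 -6; 1/2 -1 -3; 0 0 1]

T1 = [1 0 -6; 0 1 0; 0 0 1]
T2·T1 = [1 0 -6; 0 -1 0; 0 0 1]
T3·…·T1 = [1 0 -6; 1/2 -1 -3; 0 0 1]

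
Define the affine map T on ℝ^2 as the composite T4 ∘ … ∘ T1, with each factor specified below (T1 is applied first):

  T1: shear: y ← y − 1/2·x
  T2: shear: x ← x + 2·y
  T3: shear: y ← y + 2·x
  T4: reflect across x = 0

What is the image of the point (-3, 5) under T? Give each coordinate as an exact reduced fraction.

T1 shear: y ← y − 1/2·x: (-3, 5) → (-3, 13/2)
T2 shear: x ← x + 2·y: (-3, 13/2) → (10, 13/2)
T3 shear: y ← y + 2·x: (10, 13/2) → (10, 53/2)
T4 reflect across x = 0: (10, 53/2) → (-10, 53/2)

T(p) = (-10, 53/2)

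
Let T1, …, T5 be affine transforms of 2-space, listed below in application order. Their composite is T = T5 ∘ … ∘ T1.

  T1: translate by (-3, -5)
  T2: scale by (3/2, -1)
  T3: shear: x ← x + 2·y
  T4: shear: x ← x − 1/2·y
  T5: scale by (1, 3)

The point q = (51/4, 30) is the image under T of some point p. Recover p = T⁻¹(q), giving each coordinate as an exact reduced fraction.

p = (3/2, -5)

T1 = [1 0 -3; 0 1 -5; 0 0 1]
T2·T1 = [3/2 0 -9/2; 0 -1 5; 0 0 1]
T3·…·T1 = [3/2 -2 11/2; 0 -1 5; 0 0 1]
T4·…·T1 = [3/2 -3/2 3; 0 -1 5; 0 0 1]
T5·…·T1 = [3/2 -3/2 3; 0 -3 15; 0 0 1]
det M = -9/2; M⁻¹ = [2/3 -1/3 3; 0 -1/3 5; 0 0 1]
M⁻¹ · (51/4, 30)ᵀ = (3/2, -5)ᵀ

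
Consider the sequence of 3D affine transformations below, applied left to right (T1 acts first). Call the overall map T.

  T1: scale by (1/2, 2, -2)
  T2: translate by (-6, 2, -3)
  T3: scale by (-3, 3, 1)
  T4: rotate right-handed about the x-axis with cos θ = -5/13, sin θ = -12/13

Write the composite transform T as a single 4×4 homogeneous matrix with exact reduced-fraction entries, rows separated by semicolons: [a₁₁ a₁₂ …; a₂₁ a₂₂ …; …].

T1 = [1/2 0 0 0; 0 2 0 0; 0 0 -2 0; 0 0 0 1]
T2·T1 = [1/2 0 0 -6; 0 2 0 2; 0 0 -2 -3; 0 0 0 1]
T3·…·T1 = [-3/2 0 0 18; 0 6 0 6; 0 0 -2 -3; 0 0 0 1]
T4·…·T1 = [-3/2 0 0 18; 0 -30/13 -24/13 -66/13; 0 -72/13 10/13 -57/13; 0 0 0 1]

T = [-3/2 0 0 18; 0 -30/13 -24/13 -66/13; 0 -72/13 10/13 -57/13; 0 0 0 1]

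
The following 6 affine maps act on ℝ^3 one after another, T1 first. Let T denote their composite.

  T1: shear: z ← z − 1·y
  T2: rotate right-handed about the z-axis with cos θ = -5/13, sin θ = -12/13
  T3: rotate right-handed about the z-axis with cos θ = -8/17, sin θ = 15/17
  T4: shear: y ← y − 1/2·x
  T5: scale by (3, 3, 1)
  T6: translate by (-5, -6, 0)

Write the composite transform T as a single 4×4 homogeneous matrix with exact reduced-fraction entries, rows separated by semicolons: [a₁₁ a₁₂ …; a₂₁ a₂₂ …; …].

T = [660/221 -63/221 0 -5; -267/221 1383/442 0 -6; 0 -1 1 0; 0 0 0 1]

T1 = [1 0 0 0; 0 1 0 0; 0 -1 1 0; 0 0 0 1]
T2·T1 = [-5/13 12/13 0 0; -12/13 -5/13 0 0; 0 -1 1 0; 0 0 0 1]
T3·…·T1 = [220/221 -21/221 0 0; 21/221 220/221 0 0; 0 -1 1 0; 0 0 0 1]
T4·…·T1 = [220/221 -21/221 0 0; -89/221 461/442 0 0; 0 -1 1 0; 0 0 0 1]
T5·…·T1 = [660/221 -63/221 0 0; -267/221 1383/442 0 0; 0 -1 1 0; 0 0 0 1]
T6·…·T1 = [660/221 -63/221 0 -5; -267/221 1383/442 0 -6; 0 -1 1 0; 0 0 0 1]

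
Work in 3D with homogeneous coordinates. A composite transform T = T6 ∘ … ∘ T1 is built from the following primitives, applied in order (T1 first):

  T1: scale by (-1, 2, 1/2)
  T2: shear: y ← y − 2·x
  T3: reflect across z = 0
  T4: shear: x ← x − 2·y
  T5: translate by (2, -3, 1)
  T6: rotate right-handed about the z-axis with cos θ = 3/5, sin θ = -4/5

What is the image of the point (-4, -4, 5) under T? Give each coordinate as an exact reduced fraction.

T1 scale by (-1, 2, 1/2): (-4, -4, 5) → (4, -8, 5/2)
T2 shear: y ← y − 2·x: (4, -8, 5/2) → (4, -16, 5/2)
T3 reflect across z = 0: (4, -16, 5/2) → (4, -16, -5/2)
T4 shear: x ← x − 2·y: (4, -16, -5/2) → (36, -16, -5/2)
T5 translate by (2, -3, 1): (36, -16, -5/2) → (38, -19, -3/2)
T6 rotate right-handed about the z-axis with cos θ = 3/5, sin θ = -4/5: (38, -19, -3/2) → (38/5, -209/5, -3/2)

T(p) = (38/5, -209/5, -3/2)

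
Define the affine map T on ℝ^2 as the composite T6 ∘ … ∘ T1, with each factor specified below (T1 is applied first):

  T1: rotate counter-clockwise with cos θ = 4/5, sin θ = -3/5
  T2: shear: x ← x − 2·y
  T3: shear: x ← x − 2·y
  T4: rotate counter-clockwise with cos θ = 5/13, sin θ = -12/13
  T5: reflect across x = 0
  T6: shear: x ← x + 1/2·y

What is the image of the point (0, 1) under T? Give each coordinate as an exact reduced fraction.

T1 rotate counter-clockwise with cos θ = 4/5, sin θ = -3/5: (0, 1) → (3/5, 4/5)
T2 shear: x ← x − 2·y: (3/5, 4/5) → (-1, 4/5)
T3 shear: x ← x − 2·y: (-1, 4/5) → (-13/5, 4/5)
T4 rotate counter-clockwise with cos θ = 5/13, sin θ = -12/13: (-13/5, 4/5) → (-17/65, 176/65)
T5 reflect across x = 0: (-17/65, 176/65) → (17/65, 176/65)
T6 shear: x ← x + 1/2·y: (17/65, 176/65) → (21/13, 176/65)

T(p) = (21/13, 176/65)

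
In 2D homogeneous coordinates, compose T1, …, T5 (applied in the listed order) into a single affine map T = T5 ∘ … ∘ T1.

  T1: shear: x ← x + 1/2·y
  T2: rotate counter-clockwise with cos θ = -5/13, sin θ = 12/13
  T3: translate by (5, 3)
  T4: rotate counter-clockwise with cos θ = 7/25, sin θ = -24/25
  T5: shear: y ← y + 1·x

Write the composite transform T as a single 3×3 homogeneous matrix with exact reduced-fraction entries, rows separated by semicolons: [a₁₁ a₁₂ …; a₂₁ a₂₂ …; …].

T1 = [1 1/2 0; 0 1 0; 0 0 1]
T2·T1 = [-5/13 -29/26 0; 12/13 1/13 0; 0 0 1]
T3·…·T1 = [-5/13 -29/26 5; 12/13 1/13 3; 0 0 1]
T4·…·T1 = [253/325 -31/130 107/25; 204/325 71/65 -99/25; 0 0 1]
T5·…·T1 = [253/325 -31/130 107/25; 457/325 111/130 8/25; 0 0 1]

T = [253/325 -31/130 107/25; 457/325 111/130 8/25; 0 0 1]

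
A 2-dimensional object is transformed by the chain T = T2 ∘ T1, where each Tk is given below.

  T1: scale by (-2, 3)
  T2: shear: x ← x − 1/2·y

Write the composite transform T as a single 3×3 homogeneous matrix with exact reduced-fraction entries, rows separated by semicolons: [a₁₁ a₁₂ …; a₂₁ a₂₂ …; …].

T = [-2 -3/2 0; 0 3 0; 0 0 1]

T1 = [-2 0 0; 0 3 0; 0 0 1]
T2·T1 = [-2 -3/2 0; 0 3 0; 0 0 1]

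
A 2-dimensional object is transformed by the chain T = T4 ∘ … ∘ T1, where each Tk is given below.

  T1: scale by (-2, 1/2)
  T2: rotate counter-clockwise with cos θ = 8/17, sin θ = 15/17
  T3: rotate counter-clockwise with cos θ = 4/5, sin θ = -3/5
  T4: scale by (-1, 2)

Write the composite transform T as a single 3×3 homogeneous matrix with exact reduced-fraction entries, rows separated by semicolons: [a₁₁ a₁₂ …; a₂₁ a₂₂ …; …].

T1 = [-2 0 0; 0 1/2 0; 0 0 1]
T2·T1 = [-16/17 -15/34 0; -30/17 4/17 0; 0 0 1]
T3·…·T1 = [-154/85 -18/85 0; -72/85 77/170 0; 0 0 1]
T4·…·T1 = [154/85 18/85 0; -144/85 77/85 0; 0 0 1]

T = [154/85 18/85 0; -144/85 77/85 0; 0 0 1]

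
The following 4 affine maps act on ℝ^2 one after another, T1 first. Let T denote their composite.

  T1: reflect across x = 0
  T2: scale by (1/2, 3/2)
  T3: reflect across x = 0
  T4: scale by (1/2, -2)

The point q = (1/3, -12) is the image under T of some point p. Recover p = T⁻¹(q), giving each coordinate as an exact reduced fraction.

T1 = [-1 0 0; 0 1 0; 0 0 1]
T2·T1 = [-1/2 0 0; 0 3/2 0; 0 0 1]
T3·…·T1 = [1/2 0 0; 0 3/2 0; 0 0 1]
T4·…·T1 = [1/4 0 0; 0 -3 0; 0 0 1]
det M = -3/4; M⁻¹ = [4 0 0; 0 -1/3 0; 0 0 1]
M⁻¹ · (1/3, -12)ᵀ = (4/3, 4)ᵀ

p = (4/3, 4)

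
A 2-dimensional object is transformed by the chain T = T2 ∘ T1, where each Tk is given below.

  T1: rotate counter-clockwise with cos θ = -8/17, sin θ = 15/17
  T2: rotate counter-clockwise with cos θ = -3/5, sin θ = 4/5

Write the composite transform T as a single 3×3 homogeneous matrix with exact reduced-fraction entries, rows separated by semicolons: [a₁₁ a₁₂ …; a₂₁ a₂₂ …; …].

T1 = [-8/17 -15/17 0; 15/17 -8/17 0; 0 0 1]
T2·T1 = [-36/85 77/85 0; -77/85 -36/85 0; 0 0 1]

T = [-36/85 77/85 0; -77/85 -36/85 0; 0 0 1]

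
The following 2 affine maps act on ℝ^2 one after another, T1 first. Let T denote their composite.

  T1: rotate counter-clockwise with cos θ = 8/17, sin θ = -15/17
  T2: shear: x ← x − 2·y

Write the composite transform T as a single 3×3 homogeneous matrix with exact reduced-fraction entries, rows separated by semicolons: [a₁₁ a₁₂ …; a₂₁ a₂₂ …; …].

T1 = [8/17 15/17 0; -15/17 8/17 0; 0 0 1]
T2·T1 = [38/17 -1/17 0; -15/17 8/17 0; 0 0 1]

T = [38/17 -1/17 0; -15/17 8/17 0; 0 0 1]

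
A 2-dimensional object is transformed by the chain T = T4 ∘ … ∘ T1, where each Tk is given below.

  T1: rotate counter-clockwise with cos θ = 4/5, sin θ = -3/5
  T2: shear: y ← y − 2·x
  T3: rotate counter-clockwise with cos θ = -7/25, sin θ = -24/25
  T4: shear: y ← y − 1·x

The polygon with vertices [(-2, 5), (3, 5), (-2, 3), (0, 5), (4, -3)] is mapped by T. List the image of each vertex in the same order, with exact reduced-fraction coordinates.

image vertices: (239/125, -491/125), (-1221/125, 874/125), (377/125, -513/125), (-69/25, 11/25), (-961/125, 1059/125)

T1 rotate counter-clockwise with cos θ = 4/5, sin θ = -3/5: (-2, 5) → (7/5, 26/5); (3, 5) → (27/5, 11/5); (-2, 3) → (1/5, 18/5); (0, 5) → (3, 4); (4, -3) → (7/5, -24/5)
T2 shear: y ← y − 2·x: (7/5, 26/5) → (7/5, 12/5); (27/5, 11/5) → (27/5, -43/5); (1/5, 18/5) → (1/5, 16/5); (3, 4) → (3, -2); (7/5, -24/5) → (7/5, -38/5)
T3 rotate counter-clockwise with cos θ = -7/25, sin θ = -24/25: (7/5, 12/5) → (239/125, -252/125); (27/5, -43/5) → (-1221/125, -347/125); (1/5, 16/5) → (377/125, -136/125); (3, -2) → (-69/25, -58/25); (7/5, -38/5) → (-961/125, 98/125)
T4 shear: y ← y − 1·x: (239/125, -252/125) → (239/125, -491/125); (-1221/125, -347/125) → (-1221/125, 874/125); (377/125, -136/125) → (377/125, -513/125); (-69/25, -58/25) → (-69/25, 11/25); (-961/125, 98/125) → (-961/125, 1059/125)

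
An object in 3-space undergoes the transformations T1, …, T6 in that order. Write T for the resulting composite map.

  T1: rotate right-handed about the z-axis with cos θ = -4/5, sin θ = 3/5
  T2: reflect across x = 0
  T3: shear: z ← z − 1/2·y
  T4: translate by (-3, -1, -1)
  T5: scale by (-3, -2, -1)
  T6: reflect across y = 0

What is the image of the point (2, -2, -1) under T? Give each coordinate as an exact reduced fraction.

T(p) = (39/5, 18/5, 17/5)

T1 rotate right-handed about the z-axis with cos θ = -4/5, sin θ = 3/5: (2, -2, -1) → (-2/5, 14/5, -1)
T2 reflect across x = 0: (-2/5, 14/5, -1) → (2/5, 14/5, -1)
T3 shear: z ← z − 1/2·y: (2/5, 14/5, -1) → (2/5, 14/5, -12/5)
T4 translate by (-3, -1, -1): (2/5, 14/5, -12/5) → (-13/5, 9/5, -17/5)
T5 scale by (-3, -2, -1): (-13/5, 9/5, -17/5) → (39/5, -18/5, 17/5)
T6 reflect across y = 0: (39/5, -18/5, 17/5) → (39/5, 18/5, 17/5)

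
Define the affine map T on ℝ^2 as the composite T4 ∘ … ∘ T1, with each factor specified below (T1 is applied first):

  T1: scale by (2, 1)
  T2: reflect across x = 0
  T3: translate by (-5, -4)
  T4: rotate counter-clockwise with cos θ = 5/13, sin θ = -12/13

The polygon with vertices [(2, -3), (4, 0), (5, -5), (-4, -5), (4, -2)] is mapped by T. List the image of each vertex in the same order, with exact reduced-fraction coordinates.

T1 scale by (2, 1): (2, -3) → (4, -3); (4, 0) → (8, 0); (5, -5) → (10, -5); (-4, -5) → (-8, -5); (4, -2) → (8, -2)
T2 reflect across x = 0: (4, -3) → (-4, -3); (8, 0) → (-8, 0); (10, -5) → (-10, -5); (-8, -5) → (8, -5); (8, -2) → (-8, -2)
T3 translate by (-5, -4): (-4, -3) → (-9, -7); (-8, 0) → (-13, -4); (-10, -5) → (-15, -9); (8, -5) → (3, -9); (-8, -2) → (-13, -6)
T4 rotate counter-clockwise with cos θ = 5/13, sin θ = -12/13: (-9, -7) → (-129/13, 73/13); (-13, -4) → (-113/13, 136/13); (-15, -9) → (-183/13, 135/13); (3, -9) → (-93/13, -81/13); (-13, -6) → (-137/13, 126/13)

image vertices: (-129/13, 73/13), (-113/13, 136/13), (-183/13, 135/13), (-93/13, -81/13), (-137/13, 126/13)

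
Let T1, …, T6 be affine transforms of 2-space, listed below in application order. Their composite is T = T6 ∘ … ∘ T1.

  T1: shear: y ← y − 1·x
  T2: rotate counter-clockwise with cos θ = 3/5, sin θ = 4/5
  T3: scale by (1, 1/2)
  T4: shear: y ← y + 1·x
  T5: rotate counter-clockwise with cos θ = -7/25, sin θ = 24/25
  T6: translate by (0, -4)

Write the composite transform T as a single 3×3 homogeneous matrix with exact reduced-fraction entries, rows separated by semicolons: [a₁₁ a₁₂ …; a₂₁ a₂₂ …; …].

T1 = [1 0 0; -1 1 0; 0 0 1]
T2·T1 = [7/5 -4/5 0; 1/5 3/5 0; 0 0 1]
T3·…·T1 = [7/5 -4/5 0; 1/10 3/10 0; 0 0 1]
T4·…·T1 = [7/5 -4/5 0; 3/2 -1/2 0; 0 0 1]
T5·…·T1 = [-229/125 88/125 0; 231/250 -157/250 0; 0 0 1]
T6·…·T1 = [-229/125 88/125 0; 231/250 -157/250 -4; 0 0 1]

T = [-229/125 88/125 0; 231/250 -157/250 -4; 0 0 1]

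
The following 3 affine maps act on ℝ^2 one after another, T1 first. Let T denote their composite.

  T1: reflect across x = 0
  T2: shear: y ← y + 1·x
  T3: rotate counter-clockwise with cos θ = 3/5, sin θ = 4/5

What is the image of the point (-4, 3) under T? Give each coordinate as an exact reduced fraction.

T(p) = (-16/5, 37/5)

T1 reflect across x = 0: (-4, 3) → (4, 3)
T2 shear: y ← y + 1·x: (4, 3) → (4, 7)
T3 rotate counter-clockwise with cos θ = 3/5, sin θ = 4/5: (4, 7) → (-16/5, 37/5)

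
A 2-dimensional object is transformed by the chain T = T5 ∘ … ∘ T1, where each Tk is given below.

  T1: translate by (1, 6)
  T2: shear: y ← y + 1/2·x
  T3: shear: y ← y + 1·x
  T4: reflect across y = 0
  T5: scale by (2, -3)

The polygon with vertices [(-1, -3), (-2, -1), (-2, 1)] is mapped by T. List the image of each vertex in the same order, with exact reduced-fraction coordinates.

image vertices: (0, 9), (-2, 21/2), (-2, 33/2)

T1 translate by (1, 6): (-1, -3) → (0, 3); (-2, -1) → (-1, 5); (-2, 1) → (-1, 7)
T2 shear: y ← y + 1/2·x: (0, 3) → (0, 3); (-1, 5) → (-1, 9/2); (-1, 7) → (-1, 13/2)
T3 shear: y ← y + 1·x: (0, 3) → (0, 3); (-1, 9/2) → (-1, 7/2); (-1, 13/2) → (-1, 11/2)
T4 reflect across y = 0: (0, 3) → (0, -3); (-1, 7/2) → (-1, -7/2); (-1, 11/2) → (-1, -11/2)
T5 scale by (2, -3): (0, -3) → (0, 9); (-1, -7/2) → (-2, 21/2); (-1, -11/2) → (-2, 33/2)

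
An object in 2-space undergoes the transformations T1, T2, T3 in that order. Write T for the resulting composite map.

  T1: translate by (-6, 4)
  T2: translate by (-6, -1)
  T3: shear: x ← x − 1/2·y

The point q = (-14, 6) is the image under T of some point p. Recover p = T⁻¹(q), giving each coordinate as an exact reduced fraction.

p = (1, 3)

T1 = [1 0 -6; 0 1 4; 0 0 1]
T2·T1 = [1 0 -12; 0 1 3; 0 0 1]
T3·…·T1 = [1 -1/2 -27/2; 0 1 3; 0 0 1]
det M = 1; M⁻¹ = [1 1/2 12; 0 1 -3; 0 0 1]
M⁻¹ · (-14, 6)ᵀ = (1, 3)ᵀ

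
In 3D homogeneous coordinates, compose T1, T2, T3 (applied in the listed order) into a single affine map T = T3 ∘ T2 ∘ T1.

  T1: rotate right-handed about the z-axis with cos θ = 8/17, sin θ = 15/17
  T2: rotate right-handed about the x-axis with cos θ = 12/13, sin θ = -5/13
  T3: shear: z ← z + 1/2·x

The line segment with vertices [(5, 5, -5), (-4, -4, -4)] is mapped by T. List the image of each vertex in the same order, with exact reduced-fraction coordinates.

T1 rotate right-handed about the z-axis with cos θ = 8/17, sin θ = 15/17: (5, 5, -5) → (-35/17, 115/17, -5); (-4, -4, -4) → (28/17, -92/17, -4)
T2 rotate right-handed about the x-axis with cos θ = 12/13, sin θ = -5/13: (-35/17, 115/17, -5) → (-35/17, 955/221, -1595/221); (28/17, -92/17, -4) → (28/17, -1444/221, -356/221)
T3 shear: z ← z + 1/2·x: (-35/17, 955/221, -1595/221) → (-35/17, 955/221, -3645/442); (28/17, -1444/221, -356/221) → (28/17, -1444/221, -174/221)

image vertices: (-35/17, 955/221, -3645/442), (28/17, -1444/221, -174/221)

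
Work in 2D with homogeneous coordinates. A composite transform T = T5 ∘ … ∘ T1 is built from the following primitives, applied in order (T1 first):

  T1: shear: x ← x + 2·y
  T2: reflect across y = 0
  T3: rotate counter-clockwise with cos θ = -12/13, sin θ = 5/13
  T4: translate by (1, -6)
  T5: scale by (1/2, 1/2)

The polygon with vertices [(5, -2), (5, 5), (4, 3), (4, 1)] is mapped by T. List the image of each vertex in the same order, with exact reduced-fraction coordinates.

T1 shear: x ← x + 2·y: (5, -2) → (1, -2); (5, 5) → (15, 5); (4, 3) → (10, 3); (4, 1) → (6, 1)
T2 reflect across y = 0: (1, -2) → (1, 2); (15, 5) → (15, -5); (10, 3) → (10, -3); (6, 1) → (6, -1)
T3 rotate counter-clockwise with cos θ = -12/13, sin θ = 5/13: (1, 2) → (-22/13, -19/13); (15, -5) → (-155/13, 135/13); (10, -3) → (-105/13, 86/13); (6, -1) → (-67/13, 42/13)
T4 translate by (1, -6): (-22/13, -19/13) → (-9/13, -97/13); (-155/13, 135/13) → (-142/13, 57/13); (-105/13, 86/13) → (-92/13, 8/13); (-67/13, 42/13) → (-54/13, -36/13)
T5 scale by (1/2, 1/2): (-9/13, -97/13) → (-9/26, -97/26); (-142/13, 57/13) → (-71/13, 57/26); (-92/13, 8/13) → (-46/13, 4/13); (-54/13, -36/13) → (-27/13, -18/13)

image vertices: (-9/26, -97/26), (-71/13, 57/26), (-46/13, 4/13), (-27/13, -18/13)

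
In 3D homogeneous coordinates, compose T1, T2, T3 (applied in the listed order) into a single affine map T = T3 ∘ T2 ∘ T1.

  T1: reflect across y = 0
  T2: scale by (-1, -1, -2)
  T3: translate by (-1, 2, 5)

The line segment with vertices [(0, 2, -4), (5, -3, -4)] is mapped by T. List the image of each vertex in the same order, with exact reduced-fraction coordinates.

T1 reflect across y = 0: (0, 2, -4) → (0, -2, -4); (5, -3, -4) → (5, 3, -4)
T2 scale by (-1, -1, -2): (0, -2, -4) → (0, 2, 8); (5, 3, -4) → (-5, -3, 8)
T3 translate by (-1, 2, 5): (0, 2, 8) → (-1, 4, 13); (-5, -3, 8) → (-6, -1, 13)

image vertices: (-1, 4, 13), (-6, -1, 13)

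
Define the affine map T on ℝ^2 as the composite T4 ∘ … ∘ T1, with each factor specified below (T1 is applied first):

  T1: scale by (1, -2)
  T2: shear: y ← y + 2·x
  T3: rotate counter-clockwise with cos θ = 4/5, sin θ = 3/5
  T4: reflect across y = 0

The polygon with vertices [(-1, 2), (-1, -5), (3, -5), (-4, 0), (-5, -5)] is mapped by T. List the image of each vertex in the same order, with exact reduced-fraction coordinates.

T1 scale by (1, -2): (-1, 2) → (-1, -4); (-1, -5) → (-1, 10); (3, -5) → (3, 10); (-4, 0) → (-4, 0); (-5, -5) → (-5, 10)
T2 shear: y ← y + 2·x: (-1, -4) → (-1, -6); (-1, 10) → (-1, 8); (3, 10) → (3, 16); (-4, 0) → (-4, -8); (-5, 10) → (-5, 0)
T3 rotate counter-clockwise with cos θ = 4/5, sin θ = 3/5: (-1, -6) → (14/5, -27/5); (-1, 8) → (-28/5, 29/5); (3, 16) → (-36/5, 73/5); (-4, -8) → (8/5, -44/5); (-5, 0) → (-4, -3)
T4 reflect across y = 0: (14/5, -27/5) → (14/5, 27/5); (-28/5, 29/5) → (-28/5, -29/5); (-36/5, 73/5) → (-36/5, -73/5); (8/5, -44/5) → (8/5, 44/5); (-4, -3) → (-4, 3)

image vertices: (14/5, 27/5), (-28/5, -29/5), (-36/5, -73/5), (8/5, 44/5), (-4, 3)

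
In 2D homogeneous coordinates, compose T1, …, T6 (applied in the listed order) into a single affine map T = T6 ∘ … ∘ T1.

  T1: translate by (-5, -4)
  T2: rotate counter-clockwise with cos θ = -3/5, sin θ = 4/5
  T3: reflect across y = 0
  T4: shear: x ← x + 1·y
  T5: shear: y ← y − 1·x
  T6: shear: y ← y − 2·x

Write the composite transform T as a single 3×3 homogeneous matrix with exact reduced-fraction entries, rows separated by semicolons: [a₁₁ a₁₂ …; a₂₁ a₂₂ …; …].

T1 = [1 0 -5; 0 1 -4; 0 0 1]
T2·T1 = [-3/5 -4/5 31/5; 4/5 -3/5 -8/5; 0 0 1]
T3·…·T1 = [-3/5 -4/5 31/5; -4/5 3/5 8/5; 0 0 1]
T4·…·T1 = [-7/5 -1/5 39/5; -4/5 3/5 8/5; 0 0 1]
T5·…·T1 = [-7/5 -1/5 39/5; 3/5 4/5 -31/5; 0 0 1]
T6·…·T1 = [-7/5 -1/5 39/5; 17/5 6/5 -109/5; 0 0 1]

T = [-7/5 -1/5 39/5; 17/5 6/5 -109/5; 0 0 1]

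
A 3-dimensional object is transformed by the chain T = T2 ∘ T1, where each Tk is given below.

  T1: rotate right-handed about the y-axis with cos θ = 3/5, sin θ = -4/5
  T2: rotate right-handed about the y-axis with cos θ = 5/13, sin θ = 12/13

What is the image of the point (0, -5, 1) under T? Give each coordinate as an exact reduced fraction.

T1 rotate right-handed about the y-axis with cos θ = 3/5, sin θ = -4/5: (0, -5, 1) → (-4/5, -5, 3/5)
T2 rotate right-handed about the y-axis with cos θ = 5/13, sin θ = 12/13: (-4/5, -5, 3/5) → (16/65, -5, 63/65)

T(p) = (16/65, -5, 63/65)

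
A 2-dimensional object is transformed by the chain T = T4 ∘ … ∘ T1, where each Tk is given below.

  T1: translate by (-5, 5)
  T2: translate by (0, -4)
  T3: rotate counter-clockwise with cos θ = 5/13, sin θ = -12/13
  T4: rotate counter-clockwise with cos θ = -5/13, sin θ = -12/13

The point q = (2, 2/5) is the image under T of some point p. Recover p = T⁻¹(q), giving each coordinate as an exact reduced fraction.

p = (3, -7/5)

T1 = [1 0 -5; 0 1 5; 0 0 1]
T2·T1 = [1 0 -5; 0 1 1; 0 0 1]
T3·…·T1 = [5/13 12/13 -1; -12/13 5/13 5; 0 0 1]
T4·…·T1 = [-1 0 5; 0 -1 -1; 0 0 1]
det M = 1; M⁻¹ = [-1 0 5; 0 -1 -1; 0 0 1]
M⁻¹ · (2, 2/5)ᵀ = (3, -7/5)ᵀ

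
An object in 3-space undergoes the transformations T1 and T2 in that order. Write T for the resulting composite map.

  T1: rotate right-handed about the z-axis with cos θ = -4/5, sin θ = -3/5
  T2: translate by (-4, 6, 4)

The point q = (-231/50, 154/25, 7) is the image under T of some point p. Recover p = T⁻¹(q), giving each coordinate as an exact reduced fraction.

p = (2/5, -1/2, 3)

T1 = [-4/5 3/5 0 0; -3/5 -4/5 0 0; 0 0 1 0; 0 0 0 1]
T2·T1 = [-4/5 3/5 0 -4; -3/5 -4/5 0 6; 0 0 1 4; 0 0 0 1]
det M = 1; M⁻¹ = [-4/5 -3/5 0 2/5; 3/5 -4/5 0 36/5; 0 0 1 -4; 0 0 0 1]
M⁻¹ · (-231/50, 154/25, 7)ᵀ = (2/5, -1/2, 3)ᵀ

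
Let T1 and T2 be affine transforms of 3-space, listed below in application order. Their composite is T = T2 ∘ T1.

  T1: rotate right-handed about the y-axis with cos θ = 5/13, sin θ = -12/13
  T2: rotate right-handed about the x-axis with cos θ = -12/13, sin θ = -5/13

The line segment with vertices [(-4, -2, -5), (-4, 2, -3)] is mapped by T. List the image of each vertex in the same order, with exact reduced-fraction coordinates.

T1 rotate right-handed about the y-axis with cos θ = 5/13, sin θ = -12/13: (-4, -2, -5) → (40/13, -2, -73/13); (-4, 2, -3) → (16/13, 2, -63/13)
T2 rotate right-handed about the x-axis with cos θ = -12/13, sin θ = -5/13: (40/13, -2, -73/13) → (40/13, -53/169, 1006/169); (16/13, 2, -63/13) → (16/13, -627/169, 626/169)

image vertices: (40/13, -53/169, 1006/169), (16/13, -627/169, 626/169)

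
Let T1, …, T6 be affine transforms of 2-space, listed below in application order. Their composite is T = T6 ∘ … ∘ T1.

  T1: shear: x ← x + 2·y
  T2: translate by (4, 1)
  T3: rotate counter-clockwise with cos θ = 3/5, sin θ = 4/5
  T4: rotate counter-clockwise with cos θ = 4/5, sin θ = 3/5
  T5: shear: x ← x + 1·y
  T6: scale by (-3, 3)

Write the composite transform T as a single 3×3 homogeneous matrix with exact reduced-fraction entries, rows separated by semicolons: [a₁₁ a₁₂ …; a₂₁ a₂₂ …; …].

T1 = [1 2 0; 0 1 0; 0 0 1]
T2·T1 = [1 2 4; 0 1 1; 0 0 1]
T3·…·T1 = [3/5 2/5 8/5; 4/5 11/5 19/5; 0 0 1]
T4·…·T1 = [0 -1 -1; 1 2 4; 0 0 1]
T5·…·T1 = [1 1 3; 1 2 4; 0 0 1]
T6·…·T1 = [-3 -3 -9; 3 6 12; 0 0 1]

T = [-3 -3 -9; 3 6 12; 0 0 1]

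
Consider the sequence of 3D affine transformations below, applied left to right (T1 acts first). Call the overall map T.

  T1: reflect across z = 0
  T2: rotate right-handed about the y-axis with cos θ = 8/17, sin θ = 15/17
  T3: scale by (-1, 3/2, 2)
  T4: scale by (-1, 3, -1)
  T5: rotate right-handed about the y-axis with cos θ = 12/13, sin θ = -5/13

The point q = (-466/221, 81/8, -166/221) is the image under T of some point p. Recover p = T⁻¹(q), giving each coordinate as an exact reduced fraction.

T1 = [1 0 0 0; 0 1 0 0; 0 0 -1 0; 0 0 0 1]
T2·T1 = [8/17 0 -15/17 0; 0 1 0 0; -15/17 0 -8/17 0; 0 0 0 1]
T3·…·T1 = [-8/17 0 15/17 0; 0 3/2 0 0; -30/17 0 -16/17 0; 0 0 0 1]
T4·…·T1 = [8/17 0 -15/17 0; 0 9/2 0 0; 30/17 0 16/17 0; 0 0 0 1]
T5·…·T1 = [-54/221 0 -20/17 0; 0 9/2 0 0; 400/221 0 9/17 0; 0 0 0 1]
det M = 9; M⁻¹ = [9/34 0 10/17 0; 0 2/9 0 0; -200/221 0 -27/221 0; 0 0 0 1]
M⁻¹ · (-466/221, 81/8, -166/221)ᵀ = (-1, 9/4, 2)ᵀ

p = (-1, 9/4, 2)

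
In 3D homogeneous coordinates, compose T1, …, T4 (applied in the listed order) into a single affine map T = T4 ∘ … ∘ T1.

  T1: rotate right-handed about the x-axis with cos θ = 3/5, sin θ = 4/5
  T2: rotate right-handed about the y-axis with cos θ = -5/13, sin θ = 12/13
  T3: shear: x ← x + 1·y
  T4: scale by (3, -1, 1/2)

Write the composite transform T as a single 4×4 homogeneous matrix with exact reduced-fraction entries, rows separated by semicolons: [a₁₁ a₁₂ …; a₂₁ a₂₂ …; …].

T = [-15/13 261/65 -48/65 0; 0 -3/5 4/5 0; -6/13 -2/13 -3/26 0; 0 0 0 1]

T1 = [1 0 0 0; 0 3/5 -4/5 0; 0 4/5 3/5 0; 0 0 0 1]
T2·T1 = [-5/13 48/65 36/65 0; 0 3/5 -4/5 0; -12/13 -4/13 -3/13 0; 0 0 0 1]
T3·…·T1 = [-5/13 87/65 -16/65 0; 0 3/5 -4/5 0; -12/13 -4/13 -3/13 0; 0 0 0 1]
T4·…·T1 = [-15/13 261/65 -48/65 0; 0 -3/5 4/5 0; -6/13 -2/13 -3/26 0; 0 0 0 1]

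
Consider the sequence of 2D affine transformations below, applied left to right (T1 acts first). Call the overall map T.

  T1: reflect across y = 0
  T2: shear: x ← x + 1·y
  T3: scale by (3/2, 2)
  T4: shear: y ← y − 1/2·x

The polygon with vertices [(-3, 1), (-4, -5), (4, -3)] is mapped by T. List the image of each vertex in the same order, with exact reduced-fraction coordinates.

T1 reflect across y = 0: (-3, 1) → (-3, -1); (-4, -5) → (-4, 5); (4, -3) → (4, 3)
T2 shear: x ← x + 1·y: (-3, -1) → (-4, -1); (-4, 5) → (1, 5); (4, 3) → (7, 3)
T3 scale by (3/2, 2): (-4, -1) → (-6, -2); (1, 5) → (3/2, 10); (7, 3) → (21/2, 6)
T4 shear: y ← y − 1/2·x: (-6, -2) → (-6, 1); (3/2, 10) → (3/2, 37/4); (21/2, 6) → (21/2, 3/4)

image vertices: (-6, 1), (3/2, 37/4), (21/2, 3/4)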